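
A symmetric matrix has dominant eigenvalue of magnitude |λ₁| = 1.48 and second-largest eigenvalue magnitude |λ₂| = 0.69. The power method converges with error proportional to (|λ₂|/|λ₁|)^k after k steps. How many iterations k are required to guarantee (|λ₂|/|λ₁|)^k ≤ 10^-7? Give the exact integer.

|λ₂/λ₁| = 0.69/1.48 = 0.46622
Need k ≥ ln(10^-7) / ln(0.46622) = -16.1181 / -0.7631 ≈ 21.122
Smallest integer k satisfying the bound: 22

22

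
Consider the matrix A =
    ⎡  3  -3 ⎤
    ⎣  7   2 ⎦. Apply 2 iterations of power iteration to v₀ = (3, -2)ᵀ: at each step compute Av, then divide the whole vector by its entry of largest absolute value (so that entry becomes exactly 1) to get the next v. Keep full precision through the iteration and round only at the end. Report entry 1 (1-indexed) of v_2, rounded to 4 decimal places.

Av0 = (15.00000, 17.00000); divide by 17.00000 → v1 = (0.88235, 1.00000)
Av1 = (-0.35294, 8.17647); divide by 8.17647 → v2 = (-0.04317, 1.00000)
Requested entry of v2: -6/139 = -0.0432

-0.0432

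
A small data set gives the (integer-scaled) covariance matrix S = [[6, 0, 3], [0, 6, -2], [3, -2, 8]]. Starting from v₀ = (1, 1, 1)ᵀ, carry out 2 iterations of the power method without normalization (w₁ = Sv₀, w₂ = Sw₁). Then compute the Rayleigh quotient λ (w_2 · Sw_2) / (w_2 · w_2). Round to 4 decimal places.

9.9390

w1 = Sv₀ = (9, 4, 9)
w2 = Sw1 = (81, 6, 91)
Sw2 = (759, -146, 959)
w2·Sw2 = 81·759 + 6·(-146) + 91·959 = 147872; w2·w2 = 81·81 + 6·6 + 91·91 = 14878
λ ≈ 147872/14878 = 9.9390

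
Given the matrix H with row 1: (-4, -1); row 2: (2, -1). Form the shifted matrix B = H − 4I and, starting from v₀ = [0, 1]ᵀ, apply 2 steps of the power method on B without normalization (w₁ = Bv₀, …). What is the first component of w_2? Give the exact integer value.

B = H − 4I has rows (-8, -1); (2, -5)
w1 = Bv₀ = ((-8)·0 + (-1)·1; 2·0 + (-5)·1) = (-1, -5)
w2 = Bw1 = ((-8)·(-1) + (-1)·(-5); 2·(-1) + (-5)·(-5)) = (13, 23)
Requested component of w2: 13

13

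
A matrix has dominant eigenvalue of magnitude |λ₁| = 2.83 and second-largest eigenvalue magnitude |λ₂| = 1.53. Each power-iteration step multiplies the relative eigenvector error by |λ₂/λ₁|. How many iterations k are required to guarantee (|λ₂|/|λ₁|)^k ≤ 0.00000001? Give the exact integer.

30

|λ₂/λ₁| = 1.53/2.83 = 0.54064
Need k ≥ ln(0.00000001) / ln(0.54064) = -18.4207 / -0.6150 ≈ 29.952
Smallest integer k satisfying the bound: 30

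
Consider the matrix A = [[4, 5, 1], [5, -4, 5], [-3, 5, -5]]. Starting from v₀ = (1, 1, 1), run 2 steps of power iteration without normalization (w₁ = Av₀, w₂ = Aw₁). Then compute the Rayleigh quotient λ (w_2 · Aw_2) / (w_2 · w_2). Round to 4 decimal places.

4.8308

w1 = Av₀ = (10, 6, -3)
w2 = Aw1 = (67, 11, 15)
Aw2 = (338, 366, -221)
w2·Aw2 = 67·338 + 11·366 + 15·(-221) = 23357; w2·w2 = 67·67 + 11·11 + 15·15 = 4835
λ ≈ 23357/4835 = 4.8308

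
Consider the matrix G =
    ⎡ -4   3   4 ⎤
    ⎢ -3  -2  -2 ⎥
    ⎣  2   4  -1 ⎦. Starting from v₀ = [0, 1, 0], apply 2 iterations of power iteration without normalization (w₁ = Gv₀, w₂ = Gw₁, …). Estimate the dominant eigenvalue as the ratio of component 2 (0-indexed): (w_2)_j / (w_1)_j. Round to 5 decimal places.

w1 = Gv₀ = ((-4)·0 + 3·1 + 4·0; (-3)·0 + (-2)·1 + (-2)·0; 2·0 + 4·1 + (-1)·0) = (3, -2, 4)
w2 = Gw1 = ((-4)·3 + 3·(-2) + 4·4; (-3)·3 + (-2)·(-2) + (-2)·4; 2·3 + 4·(-2) + (-1)·4) = (-2, -13, -6)
Ratio at component: -6 / 4 = -1.50000

-1.50000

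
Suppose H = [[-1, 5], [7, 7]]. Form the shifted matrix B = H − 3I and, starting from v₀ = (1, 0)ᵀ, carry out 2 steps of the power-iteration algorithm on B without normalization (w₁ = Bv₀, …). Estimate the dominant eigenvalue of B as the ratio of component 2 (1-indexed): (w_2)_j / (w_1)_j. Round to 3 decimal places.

μ ≈ 0.000

B = H − 3I has rows (-4, 5); (7, 4)
w1 = Bv₀ = ((-4)·1 + 5·0; 7·1 + 4·0) = (-4, 7)
w2 = Bw1 = ((-4)·(-4) + 5·7; 7·(-4) + 4·7) = (51, 0)
Ratio: 0/7 = 0.000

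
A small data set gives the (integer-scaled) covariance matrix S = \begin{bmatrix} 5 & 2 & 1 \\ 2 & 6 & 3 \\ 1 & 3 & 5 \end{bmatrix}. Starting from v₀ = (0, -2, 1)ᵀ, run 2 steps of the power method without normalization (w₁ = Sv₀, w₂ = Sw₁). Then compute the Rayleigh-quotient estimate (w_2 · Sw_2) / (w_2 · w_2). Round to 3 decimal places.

λ ≈ 9.433

w1 = Sv₀ = (5·0 + 2·(-2) + 1·1; 2·0 + 6·(-2) + 3·1; 1·0 + 3·(-2) + 5·1) = (-3, -9, -1)
w2 = Sw1 = (5·(-3) + 2·(-9) + 1·(-1); 2·(-3) + 6·(-9) + 3·(-1); 1·(-3) + 3·(-9) + 5·(-1)) = (-34, -63, -35)
Sw2 = (-331, -551, -398)
w2·Sw2 = (-34)·(-331) + (-63)·(-551) + (-35)·(-398) = 59897; w2·w2 = (-34)·(-34) + (-63)·(-63) + (-35)·(-35) = 6350
λ ≈ 59897/6350 = 9.433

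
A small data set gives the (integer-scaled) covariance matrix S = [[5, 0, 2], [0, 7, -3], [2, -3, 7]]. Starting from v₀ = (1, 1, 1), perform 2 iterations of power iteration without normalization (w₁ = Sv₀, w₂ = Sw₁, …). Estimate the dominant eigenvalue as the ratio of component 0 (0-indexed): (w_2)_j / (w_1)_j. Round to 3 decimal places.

λ ≈ 6.714

w1 = Sv₀ = (7, 4, 6)
w2 = Sw1 = (47, 10, 44)
Ratio at component: 47 / 7 = 6.714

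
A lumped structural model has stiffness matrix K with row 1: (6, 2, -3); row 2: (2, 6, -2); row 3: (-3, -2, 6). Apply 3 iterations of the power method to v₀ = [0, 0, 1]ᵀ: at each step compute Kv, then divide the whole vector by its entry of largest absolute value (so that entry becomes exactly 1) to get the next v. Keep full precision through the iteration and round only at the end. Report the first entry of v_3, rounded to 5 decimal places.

-0.94304

Kv0 = (-3.000000, -2.000000, 6.000000); divide by 6.000000 → v1 = (-0.500000, -0.333333, 1.000000)
Kv1 = (-6.666667, -5.000000, 8.166667); divide by 8.166667 → v2 = (-0.816327, -0.612245, 1.000000)
Kv2 = (-9.122449, -7.306122, 9.673469); divide by 9.673469 → v3 = (-0.943038, -0.755274, 1.000000)
Requested entry of v3: -447/474 = -0.94304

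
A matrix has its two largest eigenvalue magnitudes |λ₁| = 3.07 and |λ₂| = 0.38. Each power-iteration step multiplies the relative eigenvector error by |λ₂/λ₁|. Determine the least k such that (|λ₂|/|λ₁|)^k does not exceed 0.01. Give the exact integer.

3

|λ₂/λ₁| = 0.38/3.07 = 0.12378
Need k ≥ ln(0.01) / ln(0.12378) = -4.6052 / -2.0893 ≈ 2.204
Smallest integer k satisfying the bound: 3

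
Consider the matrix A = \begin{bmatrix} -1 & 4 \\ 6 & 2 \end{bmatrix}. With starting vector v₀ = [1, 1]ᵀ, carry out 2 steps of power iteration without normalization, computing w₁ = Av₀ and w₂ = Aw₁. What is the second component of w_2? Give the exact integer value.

34

w1 = Av₀ = ((-1)·1 + 4·1; 6·1 + 2·1) = (3, 8)
w2 = Aw1 = ((-1)·3 + 4·8; 6·3 + 2·8) = (29, 34)
The requested component of w2 is 34.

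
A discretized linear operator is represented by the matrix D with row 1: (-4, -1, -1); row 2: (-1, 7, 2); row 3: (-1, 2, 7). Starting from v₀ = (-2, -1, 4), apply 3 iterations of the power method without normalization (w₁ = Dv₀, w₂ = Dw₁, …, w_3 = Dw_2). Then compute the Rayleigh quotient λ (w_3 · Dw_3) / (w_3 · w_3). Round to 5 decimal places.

w1 = Dv₀ = (5, 3, 28)
w2 = Dw1 = (-51, 72, 197)
w3 = Dw2 = (-65, 949, 1574)
Dw3 = (-2263, 9856, 12981)
w3·Dw3 = (-65)·(-2263) + 949·9856 + 1574·12981 = 29932533; w3·w3 = (-65)·(-65) + 949·949 + 1574·1574 = 3382302
λ ≈ 29932533/3382302 = 8.84975

8.84975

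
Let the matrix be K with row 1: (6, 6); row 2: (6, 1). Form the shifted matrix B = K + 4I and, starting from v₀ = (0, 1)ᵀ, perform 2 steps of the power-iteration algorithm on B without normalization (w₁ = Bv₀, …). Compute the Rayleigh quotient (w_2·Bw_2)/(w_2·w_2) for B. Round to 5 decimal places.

B = K + 4I has rows (10, 6); (6, 5)
w1 = Bv₀ = (10·0 + 6·1; 6·0 + 5·1) = (6, 5)
w2 = Bw1 = (10·6 + 6·5; 6·6 + 5·5) = (90, 61)
Bw2 = (1266, 845)
w2·Bw2 = 165485; w2·w2 = 11821; μ ≈ 165485/11821 = 13.99924

μ ≈ 13.99924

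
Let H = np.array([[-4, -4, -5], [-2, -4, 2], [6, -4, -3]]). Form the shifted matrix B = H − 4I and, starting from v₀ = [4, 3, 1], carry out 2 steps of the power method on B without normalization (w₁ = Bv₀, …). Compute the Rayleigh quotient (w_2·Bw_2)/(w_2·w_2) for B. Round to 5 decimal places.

μ ≈ -10.31244

B = H − 4I has rows (-8, -4, -5); (-2, -8, 2); (6, -4, -7)
w1 = Bv₀ = ((-8)·4 + (-4)·3 + (-5)·1; (-2)·4 + (-8)·3 + 2·1; 6·4 + (-4)·3 + (-7)·1) = (-49, -30, 5)
w2 = Bw1 = ((-8)·(-49) + (-4)·(-30) + (-5)·5; (-2)·(-49) + (-8)·(-30) + 2·5; 6·(-49) + (-4)·(-30) + (-7)·5) = (487, 348, -209)
Bw2 = (-4243, -4176, 2993)
w2·Bw2 = -4145126; w2·w2 = 401954; μ ≈ -4145126/401954 = -10.31244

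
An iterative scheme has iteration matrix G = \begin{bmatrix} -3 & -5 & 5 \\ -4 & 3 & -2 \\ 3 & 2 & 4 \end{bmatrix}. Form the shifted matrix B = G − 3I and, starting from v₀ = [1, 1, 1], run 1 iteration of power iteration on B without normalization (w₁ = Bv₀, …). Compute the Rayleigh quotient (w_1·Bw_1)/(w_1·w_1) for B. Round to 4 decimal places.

μ ≈ -7.3333

B = G − 3I has rows (-6, -5, 5); (-4, 0, -2); (3, 2, 1)
w1 = Bv₀ = (-6, -6, 6)
Bw1 = (96, 12, -24)
w1·Bw1 = -792; w1·w1 = 108; μ ≈ -792/108 = -7.3333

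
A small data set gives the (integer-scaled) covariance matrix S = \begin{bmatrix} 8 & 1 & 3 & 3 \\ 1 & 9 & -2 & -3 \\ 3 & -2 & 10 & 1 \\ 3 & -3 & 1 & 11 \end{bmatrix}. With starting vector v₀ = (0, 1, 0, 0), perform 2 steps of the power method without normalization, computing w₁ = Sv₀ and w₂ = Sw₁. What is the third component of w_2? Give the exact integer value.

-38

w1 = Sv₀ = (1, 9, -2, -3)
w2 = Sw1 = (2, 95, -38, -59)
The requested component of w2 is -38.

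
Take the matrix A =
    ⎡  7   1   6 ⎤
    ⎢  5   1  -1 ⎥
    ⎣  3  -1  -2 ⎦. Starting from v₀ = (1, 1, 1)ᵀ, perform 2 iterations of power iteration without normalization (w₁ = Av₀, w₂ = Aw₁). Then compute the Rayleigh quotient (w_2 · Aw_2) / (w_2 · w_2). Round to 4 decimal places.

λ ≈ 8.6490

w1 = Av₀ = (7·1 + 1·1 + 6·1; 5·1 + 1·1 + (-1)·1; 3·1 + (-1)·1 + (-2)·1) = (14, 5, 0)
w2 = Aw1 = (7·14 + 1·5 + 6·0; 5·14 + 1·5 + (-1)·0; 3·14 + (-1)·5 + (-2)·0) = (103, 75, 37)
Aw2 = (1018, 553, 160)
w2·Aw2 = 103·1018 + 75·553 + 37·160 = 152249; w2·w2 = 103·103 + 75·75 + 37·37 = 17603
λ ≈ 152249/17603 = 8.6490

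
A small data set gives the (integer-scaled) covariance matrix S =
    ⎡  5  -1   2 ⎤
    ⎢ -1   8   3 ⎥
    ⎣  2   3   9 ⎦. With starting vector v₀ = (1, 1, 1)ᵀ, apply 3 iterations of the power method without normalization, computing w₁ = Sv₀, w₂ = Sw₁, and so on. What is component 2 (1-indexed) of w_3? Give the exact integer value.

w1 = Sv₀ = (5·1 + (-1)·1 + 2·1; (-1)·1 + 8·1 + 3·1; 2·1 + 3·1 + 9·1) = (6, 10, 14)
w2 = Sw1 = (5·6 + (-1)·10 + 2·14; (-1)·6 + 8·10 + 3·14; 2·6 + 3·10 + 9·14) = (48, 116, 168)
w3 = Sw2 = (460, 1384, 1956)
The requested component of w3 is 1384.

1384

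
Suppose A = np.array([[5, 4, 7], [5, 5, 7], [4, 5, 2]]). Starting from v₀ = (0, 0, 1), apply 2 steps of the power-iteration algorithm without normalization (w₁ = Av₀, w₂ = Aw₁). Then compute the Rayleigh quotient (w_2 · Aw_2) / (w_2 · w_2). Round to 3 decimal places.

λ ≈ 14.673

w1 = Av₀ = (5·0 + 4·0 + 7·1; 5·0 + 5·0 + 7·1; 4·0 + 5·0 + 2·1) = (7, 7, 2)
w2 = Aw1 = (5·7 + 4·7 + 7·2; 5·7 + 5·7 + 7·2; 4·7 + 5·7 + 2·2) = (77, 84, 67)
Aw2 = (1190, 1274, 862)
w2·Aw2 = 77·1190 + 84·1274 + 67·862 = 256400; w2·w2 = 77·77 + 84·84 + 67·67 = 17474
λ ≈ 256400/17474 = 14.673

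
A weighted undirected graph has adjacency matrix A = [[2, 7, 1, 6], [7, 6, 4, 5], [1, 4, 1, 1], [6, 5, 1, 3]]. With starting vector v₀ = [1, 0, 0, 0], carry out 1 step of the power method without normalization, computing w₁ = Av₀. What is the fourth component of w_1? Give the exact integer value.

6

w1 = Av₀ = (2, 7, 1, 6)
The requested component of w1 is 6.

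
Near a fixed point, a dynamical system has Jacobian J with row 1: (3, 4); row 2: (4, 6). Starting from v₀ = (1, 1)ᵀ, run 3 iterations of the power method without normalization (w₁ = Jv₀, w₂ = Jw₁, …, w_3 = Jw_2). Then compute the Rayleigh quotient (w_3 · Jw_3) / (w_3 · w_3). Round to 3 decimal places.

λ ≈ 8.772

w1 = Jv₀ = (7, 10)
w2 = Jw1 = (61, 88)
w3 = Jw2 = (535, 772)
Jw3 = (4693, 6772)
w3·Jw3 = 535·4693 + 772·6772 = 7738739; w3·w3 = 535·535 + 772·772 = 882209
λ ≈ 7738739/882209 = 8.772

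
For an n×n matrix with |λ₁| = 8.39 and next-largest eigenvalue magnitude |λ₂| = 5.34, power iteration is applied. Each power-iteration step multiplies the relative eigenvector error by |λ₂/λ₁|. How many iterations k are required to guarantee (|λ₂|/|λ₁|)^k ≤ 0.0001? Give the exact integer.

|λ₂/λ₁| = 5.34/8.39 = 0.63647
Need k ≥ ln(0.0001) / ln(0.63647) = -9.2103 / -0.4518 ≈ 20.385
Smallest integer k satisfying the bound: 21

21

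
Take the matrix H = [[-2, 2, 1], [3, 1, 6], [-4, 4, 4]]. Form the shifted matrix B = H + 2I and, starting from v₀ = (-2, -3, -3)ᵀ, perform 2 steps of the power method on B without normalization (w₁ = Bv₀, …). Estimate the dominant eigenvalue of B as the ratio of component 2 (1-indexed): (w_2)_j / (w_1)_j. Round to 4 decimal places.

B = H + 2I has rows (0, 2, 1); (3, 3, 6); (-4, 4, 6)
w1 = Bv₀ = (0·(-2) + 2·(-3) + 1·(-3); 3·(-2) + 3·(-3) + 6·(-3); (-4)·(-2) + 4·(-3) + 6·(-3)) = (-9, -33, -22)
w2 = Bw1 = (0·(-9) + 2·(-33) + 1·(-22); 3·(-9) + 3·(-33) + 6·(-22); (-4)·(-9) + 4·(-33) + 6·(-22)) = (-88, -258, -228)
Ratio: -258/-33 = 7.8182

7.8182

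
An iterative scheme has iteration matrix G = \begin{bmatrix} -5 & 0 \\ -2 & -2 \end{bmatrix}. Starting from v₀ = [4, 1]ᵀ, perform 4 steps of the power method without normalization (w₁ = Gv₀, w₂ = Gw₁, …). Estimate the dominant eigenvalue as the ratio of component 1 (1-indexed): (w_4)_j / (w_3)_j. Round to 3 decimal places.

-5.000

w1 = Gv₀ = (-20, -10)
w2 = Gw1 = (100, 60)
w3 = Gw2 = (-500, -320)
w4 = Gw3 = (2500, 1640)
Ratio at component: 2500 / -500 = -5.000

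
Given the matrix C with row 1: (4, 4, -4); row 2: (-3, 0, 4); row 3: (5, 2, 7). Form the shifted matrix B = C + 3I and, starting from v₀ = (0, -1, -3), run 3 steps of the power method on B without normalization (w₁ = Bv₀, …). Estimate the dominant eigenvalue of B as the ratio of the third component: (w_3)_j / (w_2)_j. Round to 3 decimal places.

B = C + 3I has rows (7, 4, -4); (-3, 3, 4); (5, 2, 10)
w1 = Bv₀ = (7·0 + 4·(-1) + (-4)·(-3); (-3)·0 + 3·(-1) + 4·(-3); 5·0 + 2·(-1) + 10·(-3)) = (8, -15, -32)
w2 = Bw1 = (7·8 + 4·(-15) + (-4)·(-32); (-3)·8 + 3·(-15) + 4·(-32); 5·8 + 2·(-15) + 10·(-32)) = (124, -197, -310)
w3 = Bw2 = (1320, -2203, -2874)
Ratio: -2874/-310 = 9.271

9.271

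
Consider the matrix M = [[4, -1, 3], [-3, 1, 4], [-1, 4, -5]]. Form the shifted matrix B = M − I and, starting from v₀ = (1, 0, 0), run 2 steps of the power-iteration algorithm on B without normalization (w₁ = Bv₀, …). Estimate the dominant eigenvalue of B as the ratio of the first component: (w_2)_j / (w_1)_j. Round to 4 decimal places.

μ ≈ 3.0000

B = M − I has rows (3, -1, 3); (-3, 0, 4); (-1, 4, -6)
w1 = Bv₀ = (3·1 + (-1)·0 + 3·0; (-3)·1 + 0·0 + 4·0; (-1)·1 + 4·0 + (-6)·0) = (3, -3, -1)
w2 = Bw1 = (3·3 + (-1)·(-3) + 3·(-1); (-3)·3 + 0·(-3) + 4·(-1); (-1)·3 + 4·(-3) + (-6)·(-1)) = (9, -13, -9)
Ratio: 9/3 = 3.0000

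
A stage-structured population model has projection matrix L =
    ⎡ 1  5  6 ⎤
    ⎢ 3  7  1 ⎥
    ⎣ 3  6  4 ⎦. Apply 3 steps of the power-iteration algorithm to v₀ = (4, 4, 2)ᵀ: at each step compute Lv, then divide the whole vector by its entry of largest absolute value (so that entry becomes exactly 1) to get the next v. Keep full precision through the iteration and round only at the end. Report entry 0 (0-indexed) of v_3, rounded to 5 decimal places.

Lv0 = (36.000000, 42.000000, 44.000000); divide by 44.000000 → v1 = (0.818182, 0.954545, 1.000000)
Lv1 = (11.590909, 10.136364, 12.181818); divide by 12.181818 → v2 = (0.951493, 0.832090, 1.000000)
Lv2 = (11.111940, 9.679104, 11.847015); divide by 11.847015 → v3 = (0.937953, 0.817008, 1.000000)
Requested entry of v3: 5956/6350 = 0.93795

0.93795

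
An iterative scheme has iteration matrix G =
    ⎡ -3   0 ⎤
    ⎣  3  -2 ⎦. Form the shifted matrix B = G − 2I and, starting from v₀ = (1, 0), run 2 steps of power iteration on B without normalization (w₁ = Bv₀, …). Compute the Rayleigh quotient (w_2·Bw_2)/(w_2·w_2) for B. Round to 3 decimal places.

μ ≈ -5.957

B = G − 2I has rows (-5, 0); (3, -4)
w1 = Bv₀ = (-5, 3)
w2 = Bw1 = (25, -27)
Bw2 = (-125, 183)
w2·Bw2 = -8066; w2·w2 = 1354; μ ≈ -8066/1354 = -5.957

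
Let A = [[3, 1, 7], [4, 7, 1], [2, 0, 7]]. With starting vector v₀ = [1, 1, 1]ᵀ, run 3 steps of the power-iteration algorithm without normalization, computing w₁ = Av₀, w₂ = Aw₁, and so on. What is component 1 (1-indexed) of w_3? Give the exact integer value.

w1 = Av₀ = (3·1 + 1·1 + 7·1; 4·1 + 7·1 + 1·1; 2·1 + 0·1 + 7·1) = (11, 12, 9)
w2 = Aw1 = (3·11 + 1·12 + 7·9; 4·11 + 7·12 + 1·9; 2·11 + 0·12 + 7·9) = (108, 137, 85)
w3 = Aw2 = (1056, 1476, 811)
The requested component of w3 is 1056.

1056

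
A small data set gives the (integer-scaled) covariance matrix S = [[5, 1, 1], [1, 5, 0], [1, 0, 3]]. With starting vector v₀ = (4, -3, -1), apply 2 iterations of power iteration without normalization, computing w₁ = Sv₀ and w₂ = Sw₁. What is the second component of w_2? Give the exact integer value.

-39

w1 = Sv₀ = (5·4 + 1·(-3) + 1·(-1); 1·4 + 5·(-3) + 0·(-1); 1·4 + 0·(-3) + 3·(-1)) = (16, -11, 1)
w2 = Sw1 = (5·16 + 1·(-11) + 1·1; 1·16 + 5·(-11) + 0·1; 1·16 + 0·(-11) + 3·1) = (70, -39, 19)
The requested component of w2 is -39.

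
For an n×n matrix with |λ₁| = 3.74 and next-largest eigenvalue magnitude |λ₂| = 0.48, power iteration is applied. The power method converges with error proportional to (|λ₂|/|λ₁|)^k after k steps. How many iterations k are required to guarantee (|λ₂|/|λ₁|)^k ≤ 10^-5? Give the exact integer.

6

|λ₂/λ₁| = 0.48/3.74 = 0.12834
Need k ≥ ln(10^-5) / ln(0.12834) = -11.5129 / -2.0531 ≈ 5.608
Smallest integer k satisfying the bound: 6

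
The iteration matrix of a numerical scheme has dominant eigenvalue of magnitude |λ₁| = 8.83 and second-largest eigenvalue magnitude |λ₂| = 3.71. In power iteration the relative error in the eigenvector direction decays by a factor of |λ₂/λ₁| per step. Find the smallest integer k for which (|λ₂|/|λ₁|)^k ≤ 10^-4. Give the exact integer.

11

|λ₂/λ₁| = 3.71/8.83 = 0.42016
Need k ≥ ln(10^-4) / ln(0.42016) = -9.2103 / -0.8671 ≈ 10.622
Smallest integer k satisfying the bound: 11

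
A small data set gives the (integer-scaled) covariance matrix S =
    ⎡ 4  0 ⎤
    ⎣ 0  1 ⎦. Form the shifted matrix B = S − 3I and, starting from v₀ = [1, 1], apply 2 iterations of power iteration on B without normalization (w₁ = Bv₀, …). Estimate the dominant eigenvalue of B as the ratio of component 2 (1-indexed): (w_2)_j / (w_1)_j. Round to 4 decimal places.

B = S − 3I has rows (1, 0); (0, -2)
w1 = Bv₀ = (1·1 + 0·1; 0·1 + (-2)·1) = (1, -2)
w2 = Bw1 = (1·1 + 0·(-2); 0·1 + (-2)·(-2)) = (1, 4)
Ratio: 4/-2 = -2.0000

-2.0000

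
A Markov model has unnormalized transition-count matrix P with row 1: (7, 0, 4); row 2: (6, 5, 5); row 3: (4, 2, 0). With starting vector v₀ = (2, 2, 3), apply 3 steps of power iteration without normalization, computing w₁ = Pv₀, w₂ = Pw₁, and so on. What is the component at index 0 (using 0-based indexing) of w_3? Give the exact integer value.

w1 = Pv₀ = (26, 37, 12)
w2 = Pw1 = (230, 401, 178)
w3 = Pw2 = (2322, 4275, 1722)
The requested component of w3 is 2322.

2322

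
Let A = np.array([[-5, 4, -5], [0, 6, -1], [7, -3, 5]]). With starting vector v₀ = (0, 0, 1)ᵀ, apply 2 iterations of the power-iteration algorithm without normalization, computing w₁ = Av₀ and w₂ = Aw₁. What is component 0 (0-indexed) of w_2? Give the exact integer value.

w1 = Av₀ = (-5, -1, 5)
w2 = Aw1 = (-4, -11, -7)
The requested component of w2 is -4.

-4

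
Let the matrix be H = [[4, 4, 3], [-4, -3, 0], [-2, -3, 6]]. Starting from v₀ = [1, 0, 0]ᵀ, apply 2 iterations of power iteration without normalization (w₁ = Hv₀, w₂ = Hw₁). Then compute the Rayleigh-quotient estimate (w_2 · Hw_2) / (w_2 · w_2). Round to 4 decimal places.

w1 = Hv₀ = (4·1 + 4·0 + 3·0; (-4)·1 + (-3)·0 + 0·0; (-2)·1 + (-3)·0 + 6·0) = (4, -4, -2)
w2 = Hw1 = (4·4 + 4·(-4) + 3·(-2); (-4)·4 + (-3)·(-4) + 0·(-2); (-2)·4 + (-3)·(-4) + 6·(-2)) = (-6, -4, -8)
Hw2 = (-64, 36, -24)
w2·Hw2 = (-6)·(-64) + (-4)·36 + (-8)·(-24) = 432; w2·w2 = (-6)·(-6) + (-4)·(-4) + (-8)·(-8) = 116
λ ≈ 432/116 = 3.7241

λ ≈ 3.7241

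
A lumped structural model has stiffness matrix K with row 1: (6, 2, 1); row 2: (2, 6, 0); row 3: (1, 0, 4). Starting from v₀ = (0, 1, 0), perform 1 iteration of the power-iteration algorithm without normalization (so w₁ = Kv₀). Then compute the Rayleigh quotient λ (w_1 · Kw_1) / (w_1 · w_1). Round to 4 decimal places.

w1 = Kv₀ = (2, 6, 0)
Kw1 = (24, 40, 2)
w1·Kw1 = 2·24 + 6·40 + 0·2 = 288; w1·w1 = 2·2 + 6·6 + 0·0 = 40
λ ≈ 288/40 = 7.2000

λ ≈ 7.2000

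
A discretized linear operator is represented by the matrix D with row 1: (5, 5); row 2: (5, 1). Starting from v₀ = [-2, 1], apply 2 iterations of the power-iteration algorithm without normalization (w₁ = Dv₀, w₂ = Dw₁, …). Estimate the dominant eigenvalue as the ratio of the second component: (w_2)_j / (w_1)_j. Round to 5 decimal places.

3.77778

w1 = Dv₀ = (-5, -9)
w2 = Dw1 = (-70, -34)
Ratio at component: -34 / -9 = 3.77778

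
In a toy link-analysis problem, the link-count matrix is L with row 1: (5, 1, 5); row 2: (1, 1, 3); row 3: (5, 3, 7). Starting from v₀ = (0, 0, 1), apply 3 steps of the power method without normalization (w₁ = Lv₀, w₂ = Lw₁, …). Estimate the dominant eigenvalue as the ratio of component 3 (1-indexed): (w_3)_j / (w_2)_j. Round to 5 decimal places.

w1 = Lv₀ = (5·0 + 1·0 + 5·1; 1·0 + 1·0 + 3·1; 5·0 + 3·0 + 7·1) = (5, 3, 7)
w2 = Lw1 = (5·5 + 1·3 + 5·7; 1·5 + 1·3 + 3·7; 5·5 + 3·3 + 7·7) = (63, 29, 83)
w3 = Lw2 = (759, 341, 983)
Ratio at component: 983 / 83 = 11.84337

11.84337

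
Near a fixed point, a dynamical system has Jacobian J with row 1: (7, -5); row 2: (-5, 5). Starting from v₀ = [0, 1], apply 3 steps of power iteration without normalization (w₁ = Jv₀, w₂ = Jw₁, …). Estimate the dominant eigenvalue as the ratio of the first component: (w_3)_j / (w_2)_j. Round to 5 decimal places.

λ ≈ 11.16667

w1 = Jv₀ = (-5, 5)
w2 = Jw1 = (-60, 50)
w3 = Jw2 = (-670, 550)
Ratio at component: -670 / -60 = 11.16667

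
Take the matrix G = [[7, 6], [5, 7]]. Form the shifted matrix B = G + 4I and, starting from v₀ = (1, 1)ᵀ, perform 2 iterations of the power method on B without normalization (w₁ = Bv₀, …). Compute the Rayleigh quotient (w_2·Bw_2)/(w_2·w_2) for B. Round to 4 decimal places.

μ ≈ 16.4820

B = G + 4I has rows (11, 6); (5, 11)
w1 = Bv₀ = (17, 16)
w2 = Bw1 = (283, 261)
Bw2 = (4679, 4286)
w2·Bw2 = 2442803; w2·w2 = 148210; μ ≈ 2442803/148210 = 16.4820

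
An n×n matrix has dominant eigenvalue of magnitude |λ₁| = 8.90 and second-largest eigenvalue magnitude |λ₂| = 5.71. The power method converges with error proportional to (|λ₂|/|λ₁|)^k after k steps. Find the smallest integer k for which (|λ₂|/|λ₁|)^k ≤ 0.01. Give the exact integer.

11

|λ₂/λ₁| = 5.71/8.90 = 0.64157
Need k ≥ ln(0.01) / ln(0.64157) = -4.6052 / -0.4438 ≈ 10.376
Smallest integer k satisfying the bound: 11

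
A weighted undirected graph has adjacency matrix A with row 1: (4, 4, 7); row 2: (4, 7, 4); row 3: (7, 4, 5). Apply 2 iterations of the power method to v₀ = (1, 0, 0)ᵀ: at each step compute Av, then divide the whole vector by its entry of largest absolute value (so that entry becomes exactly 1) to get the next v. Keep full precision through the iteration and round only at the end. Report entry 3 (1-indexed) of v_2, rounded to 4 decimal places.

0.9753

Av0 = (4.00000, 4.00000, 7.00000); divide by 7.00000 → v1 = (0.57143, 0.57143, 1.00000)
Av1 = (11.57143, 10.28571, 11.28571); divide by 11.57143 → v2 = (1.00000, 0.88889, 0.97531)
Requested entry of v2: 79/81 = 0.9753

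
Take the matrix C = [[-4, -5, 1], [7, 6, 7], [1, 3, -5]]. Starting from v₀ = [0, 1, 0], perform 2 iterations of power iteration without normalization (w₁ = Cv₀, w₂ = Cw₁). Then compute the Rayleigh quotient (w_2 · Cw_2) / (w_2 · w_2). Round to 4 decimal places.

3.6648

w1 = Cv₀ = (-5, 6, 3)
w2 = Cw1 = (-7, 22, -2)
Cw2 = (-84, 69, 69)
w2·Cw2 = (-7)·(-84) + 22·69 + (-2)·69 = 1968; w2·w2 = (-7)·(-7) + 22·22 + (-2)·(-2) = 537
λ ≈ 1968/537 = 3.6648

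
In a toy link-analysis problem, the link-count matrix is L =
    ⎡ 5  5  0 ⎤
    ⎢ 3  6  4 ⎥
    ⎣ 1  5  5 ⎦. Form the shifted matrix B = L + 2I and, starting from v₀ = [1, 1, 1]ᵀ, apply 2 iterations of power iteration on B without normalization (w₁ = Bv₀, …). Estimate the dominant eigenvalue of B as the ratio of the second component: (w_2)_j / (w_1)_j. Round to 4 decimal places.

13.8667

B = L + 2I has rows (7, 5, 0); (3, 8, 4); (1, 5, 7)
w1 = Bv₀ = (7·1 + 5·1 + 0·1; 3·1 + 8·1 + 4·1; 1·1 + 5·1 + 7·1) = (12, 15, 13)
w2 = Bw1 = (7·12 + 5·15 + 0·13; 3·12 + 8·15 + 4·13; 1·12 + 5·15 + 7·13) = (159, 208, 178)
Ratio: 208/15 = 13.8667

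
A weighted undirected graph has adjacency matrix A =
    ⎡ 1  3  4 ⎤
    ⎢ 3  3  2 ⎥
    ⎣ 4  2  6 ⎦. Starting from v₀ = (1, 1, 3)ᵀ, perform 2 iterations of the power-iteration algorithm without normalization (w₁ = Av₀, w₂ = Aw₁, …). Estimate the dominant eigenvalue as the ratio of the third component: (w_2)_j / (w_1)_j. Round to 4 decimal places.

λ ≈ 9.6667

w1 = Av₀ = (1·1 + 3·1 + 4·3; 3·1 + 3·1 + 2·3; 4·1 + 2·1 + 6·3) = (16, 12, 24)
w2 = Aw1 = (1·16 + 3·12 + 4·24; 3·16 + 3·12 + 2·24; 4·16 + 2·12 + 6·24) = (148, 132, 232)
Ratio at component: 232 / 24 = 9.6667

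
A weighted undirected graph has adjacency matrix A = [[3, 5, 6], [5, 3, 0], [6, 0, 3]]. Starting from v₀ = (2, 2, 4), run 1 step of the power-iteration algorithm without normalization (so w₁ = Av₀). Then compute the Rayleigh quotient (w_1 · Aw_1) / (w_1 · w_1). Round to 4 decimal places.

10.3684

w1 = Av₀ = (40, 16, 24)
Aw1 = (344, 248, 312)
w1·Aw1 = 40·344 + 16·248 + 24·312 = 25216; w1·w1 = 40·40 + 16·16 + 24·24 = 2432
λ ≈ 25216/2432 = 10.3684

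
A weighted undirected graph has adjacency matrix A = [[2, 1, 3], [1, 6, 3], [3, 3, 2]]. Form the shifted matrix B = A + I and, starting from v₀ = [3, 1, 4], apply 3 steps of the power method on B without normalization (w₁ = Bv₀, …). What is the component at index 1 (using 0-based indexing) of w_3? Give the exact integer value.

2508

B = A + I has rows (3, 1, 3); (1, 7, 3); (3, 3, 3)
w1 = Bv₀ = (22, 22, 24)
w2 = Bw1 = (160, 248, 204)
w3 = Bw2 = (1340, 2508, 1836)
Requested component of w3: 2508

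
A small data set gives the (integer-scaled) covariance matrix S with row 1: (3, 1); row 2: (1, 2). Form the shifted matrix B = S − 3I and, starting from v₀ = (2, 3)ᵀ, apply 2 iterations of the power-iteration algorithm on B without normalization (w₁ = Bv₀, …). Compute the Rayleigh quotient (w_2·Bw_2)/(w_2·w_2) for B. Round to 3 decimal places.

-1.412

B = S − 3I has rows (0, 1); (1, -1)
w1 = Bv₀ = (3, -1)
w2 = Bw1 = (-1, 4)
Bw2 = (4, -5)
w2·Bw2 = -24; w2·w2 = 17; μ ≈ -24/17 = -1.412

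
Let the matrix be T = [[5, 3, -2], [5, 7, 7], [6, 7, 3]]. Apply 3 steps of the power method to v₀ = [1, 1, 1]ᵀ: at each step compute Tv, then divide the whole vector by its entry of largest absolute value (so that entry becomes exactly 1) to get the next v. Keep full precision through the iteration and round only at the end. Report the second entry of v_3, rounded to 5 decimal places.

Tv0 = (6.000000, 19.000000, 16.000000); divide by 19.000000 → v1 = (0.315789, 1.000000, 0.842105)
Tv1 = (2.894737, 14.473684, 11.421053); divide by 14.473684 → v2 = (0.200000, 1.000000, 0.789091)
Tv2 = (2.421818, 13.523636, 10.567273); divide by 13.523636 → v3 = (0.179080, 1.000000, 0.781393)
Requested entry of v3: 3719/3719 = 1.00000

1.00000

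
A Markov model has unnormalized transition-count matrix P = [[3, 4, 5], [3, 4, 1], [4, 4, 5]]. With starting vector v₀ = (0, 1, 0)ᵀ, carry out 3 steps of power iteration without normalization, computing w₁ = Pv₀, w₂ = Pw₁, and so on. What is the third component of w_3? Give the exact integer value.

w1 = Pv₀ = (3·0 + 4·1 + 5·0; 3·0 + 4·1 + 1·0; 4·0 + 4·1 + 5·0) = (4, 4, 4)
w2 = Pw1 = (3·4 + 4·4 + 5·4; 3·4 + 4·4 + 1·4; 4·4 + 4·4 + 5·4) = (48, 32, 52)
w3 = Pw2 = (532, 324, 580)
The requested component of w3 is 580.

580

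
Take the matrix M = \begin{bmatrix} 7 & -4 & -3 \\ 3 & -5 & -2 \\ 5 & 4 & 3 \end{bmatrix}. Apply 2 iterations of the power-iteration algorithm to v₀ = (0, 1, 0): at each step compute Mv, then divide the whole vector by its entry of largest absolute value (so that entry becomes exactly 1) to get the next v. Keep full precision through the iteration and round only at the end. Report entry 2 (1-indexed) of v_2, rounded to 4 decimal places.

-0.1786

Mv0 = (-4.00000, -5.00000, 4.00000); divide by -5.00000 → v1 = (0.80000, 1.00000, -0.80000)
Mv1 = (4.00000, -1.00000, 5.60000); divide by 5.60000 → v2 = (0.71429, -0.17857, 1.00000)
Requested entry of v2: 5/-28 = -0.1786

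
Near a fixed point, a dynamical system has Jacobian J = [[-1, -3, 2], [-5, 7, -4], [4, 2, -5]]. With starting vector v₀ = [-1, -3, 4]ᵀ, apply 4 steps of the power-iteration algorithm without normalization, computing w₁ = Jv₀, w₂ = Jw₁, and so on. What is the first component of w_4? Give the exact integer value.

3148

w1 = Jv₀ = ((-1)·(-1) + (-3)·(-3) + 2·4; (-5)·(-1) + 7·(-3) + (-4)·4; 4·(-1) + 2·(-3) + (-5)·4) = (18, -32, -30)
w2 = Jw1 = ((-1)·18 + (-3)·(-32) + 2·(-30); (-5)·18 + 7·(-32) + (-4)·(-30); 4·18 + 2·(-32) + (-5)·(-30)) = (18, -194, 158)
w3 = Jw2 = (880, -2080, -1106)
w4 = Jw3 = (3148, -14536, 4890)
The requested component of w4 is 3148.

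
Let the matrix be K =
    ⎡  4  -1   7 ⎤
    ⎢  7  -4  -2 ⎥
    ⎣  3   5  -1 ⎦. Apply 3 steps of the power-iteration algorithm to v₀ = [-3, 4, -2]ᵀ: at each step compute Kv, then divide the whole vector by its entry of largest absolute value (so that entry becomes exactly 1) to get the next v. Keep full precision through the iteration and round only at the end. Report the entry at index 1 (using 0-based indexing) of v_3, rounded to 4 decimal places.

-0.5581

Kv0 = (-30.00000, -33.00000, 13.00000); divide by -33.00000 → v1 = (0.90909, 1.00000, -0.39394)
Kv1 = (-0.12121, 3.15152, 8.12121); divide by 8.12121 → v2 = (-0.01493, 0.38806, 1.00000)
Kv2 = (6.55224, -3.65672, 0.89552); divide by 6.55224 → v3 = (1.00000, -0.55809, 0.13667)
Requested entry of v3: 980/-1756 = -0.5581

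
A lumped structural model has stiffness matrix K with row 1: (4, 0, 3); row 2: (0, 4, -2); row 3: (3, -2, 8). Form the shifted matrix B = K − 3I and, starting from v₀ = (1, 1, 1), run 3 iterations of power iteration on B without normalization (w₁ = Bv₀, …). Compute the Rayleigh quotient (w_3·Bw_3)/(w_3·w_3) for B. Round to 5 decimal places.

B = K − 3I has rows (1, 0, 3); (0, 1, -2); (3, -2, 5)
w1 = Bv₀ = (1·1 + 0·1 + 3·1; 0·1 + 1·1 + (-2)·1; 3·1 + (-2)·1 + 5·1) = (4, -1, 6)
w2 = Bw1 = (1·4 + 0·(-1) + 3·6; 0·4 + 1·(-1) + (-2)·6; 3·4 + (-2)·(-1) + 5·6) = (22, -13, 44)
w3 = Bw2 = (154, -101, 312)
Bw3 = (1090, -725, 2224)
w3·Bw3 = 934973; w3·w3 = 131261; μ ≈ 934973/131261 = 7.12301

7.12301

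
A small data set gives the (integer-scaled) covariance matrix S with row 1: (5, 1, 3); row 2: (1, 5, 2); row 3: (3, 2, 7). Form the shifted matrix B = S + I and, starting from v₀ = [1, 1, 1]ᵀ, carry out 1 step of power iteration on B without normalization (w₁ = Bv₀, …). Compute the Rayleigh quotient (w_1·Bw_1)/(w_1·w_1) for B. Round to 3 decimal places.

μ ≈ 11.046

B = S + I has rows (6, 1, 3); (1, 6, 2); (3, 2, 8)
w1 = Bv₀ = (6·1 + 1·1 + 3·1; 1·1 + 6·1 + 2·1; 3·1 + 2·1 + 8·1) = (10, 9, 13)
Bw1 = (108, 90, 152)
w1·Bw1 = 3866; w1·w1 = 350; μ ≈ 3866/350 = 11.046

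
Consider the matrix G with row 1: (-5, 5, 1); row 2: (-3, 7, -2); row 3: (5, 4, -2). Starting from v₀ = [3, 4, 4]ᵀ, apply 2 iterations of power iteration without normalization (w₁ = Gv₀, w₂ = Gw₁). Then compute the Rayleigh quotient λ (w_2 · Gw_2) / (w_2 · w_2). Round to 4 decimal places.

w1 = Gv₀ = ((-5)·3 + 5·4 + 1·4; (-3)·3 + 7·4 + (-2)·4; 5·3 + 4·4 + (-2)·4) = (9, 11, 23)
w2 = Gw1 = ((-5)·9 + 5·11 + 1·23; (-3)·9 + 7·11 + (-2)·23; 5·9 + 4·11 + (-2)·23) = (33, 4, 43)
Gw2 = (-102, -157, 95)
w2·Gw2 = 33·(-102) + 4·(-157) + 43·95 = 91; w2·w2 = 33·33 + 4·4 + 43·43 = 2954
λ ≈ 91/2954 = 0.0308

0.0308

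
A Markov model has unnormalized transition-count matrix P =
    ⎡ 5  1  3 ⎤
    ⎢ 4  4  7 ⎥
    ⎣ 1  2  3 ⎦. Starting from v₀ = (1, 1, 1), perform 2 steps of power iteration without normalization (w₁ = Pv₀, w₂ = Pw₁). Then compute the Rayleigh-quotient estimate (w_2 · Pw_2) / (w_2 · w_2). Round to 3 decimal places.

w1 = Pv₀ = (5·1 + 1·1 + 3·1; 4·1 + 4·1 + 7·1; 1·1 + 2·1 + 3·1) = (9, 15, 6)
w2 = Pw1 = (5·9 + 1·15 + 3·6; 4·9 + 4·15 + 7·6; 1·9 + 2·15 + 3·6) = (78, 138, 57)
Pw2 = (699, 1263, 525)
w2·Pw2 = 78·699 + 138·1263 + 57·525 = 258741; w2·w2 = 78·78 + 138·138 + 57·57 = 28377
λ ≈ 258741/28377 = 9.118

9.118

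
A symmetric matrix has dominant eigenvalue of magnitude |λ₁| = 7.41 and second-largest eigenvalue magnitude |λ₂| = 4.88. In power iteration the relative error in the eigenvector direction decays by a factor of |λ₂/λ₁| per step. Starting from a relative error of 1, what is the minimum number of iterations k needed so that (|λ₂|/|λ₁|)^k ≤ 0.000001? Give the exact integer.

|λ₂/λ₁| = 4.88/7.41 = 0.65857
Need k ≥ ln(0.000001) / ln(0.65857) = -13.8155 / -0.4177 ≈ 33.076
Smallest integer k satisfying the bound: 34

34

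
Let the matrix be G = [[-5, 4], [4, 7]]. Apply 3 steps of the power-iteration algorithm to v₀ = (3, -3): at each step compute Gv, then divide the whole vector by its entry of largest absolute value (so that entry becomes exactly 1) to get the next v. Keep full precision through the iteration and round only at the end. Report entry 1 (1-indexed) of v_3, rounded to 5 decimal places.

Gv0 = (-27.000000, -9.000000); divide by -27.000000 → v1 = (1.000000, 0.333333)
Gv1 = (-3.666667, 6.333333); divide by 6.333333 → v2 = (-0.578947, 1.000000)
Gv2 = (6.894737, 4.684211); divide by 6.894737 → v3 = (1.000000, 0.679389)
Requested entry of v3: -1179/-1179 = 1.00000

1.00000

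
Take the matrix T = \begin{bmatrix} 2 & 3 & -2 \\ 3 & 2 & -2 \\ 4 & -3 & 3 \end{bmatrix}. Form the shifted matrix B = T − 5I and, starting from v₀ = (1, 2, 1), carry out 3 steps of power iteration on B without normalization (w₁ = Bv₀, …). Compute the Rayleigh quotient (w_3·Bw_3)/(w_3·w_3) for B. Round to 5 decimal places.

B = T − 5I has rows (-3, 3, -2); (3, -3, -2); (4, -3, -2)
w1 = Bv₀ = ((-3)·1 + 3·2 + (-2)·1; 3·1 + (-3)·2 + (-2)·1; 4·1 + (-3)·2 + (-2)·1) = (1, -5, -4)
w2 = Bw1 = ((-3)·1 + 3·(-5) + (-2)·(-4); 3·1 + (-3)·(-5) + (-2)·(-4); 4·1 + (-3)·(-5) + (-2)·(-4)) = (-10, 26, 27)
w3 = Bw2 = (54, -162, -172)
Bw3 = (-304, 992, 1046)
w3·Bw3 = -357032; w3·w3 = 58744; μ ≈ -357032/58744 = -6.07776

μ ≈ -6.07776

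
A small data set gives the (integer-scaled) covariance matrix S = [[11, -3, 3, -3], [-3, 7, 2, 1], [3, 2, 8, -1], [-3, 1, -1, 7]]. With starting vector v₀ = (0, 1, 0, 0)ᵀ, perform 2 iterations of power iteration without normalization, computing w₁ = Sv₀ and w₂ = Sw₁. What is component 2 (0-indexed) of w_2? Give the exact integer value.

w1 = Sv₀ = (-3, 7, 2, 1)
w2 = Sw1 = (-51, 63, 20, 21)
The requested component of w2 is 20.

20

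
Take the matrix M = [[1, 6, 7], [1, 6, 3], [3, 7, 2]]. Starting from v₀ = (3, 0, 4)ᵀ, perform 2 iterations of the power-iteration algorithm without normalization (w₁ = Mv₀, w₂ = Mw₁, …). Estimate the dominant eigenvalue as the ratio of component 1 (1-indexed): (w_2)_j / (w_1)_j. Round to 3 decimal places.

w1 = Mv₀ = (31, 15, 17)
w2 = Mw1 = (240, 172, 232)
Ratio at component: 240 / 31 = 7.742

λ ≈ 7.742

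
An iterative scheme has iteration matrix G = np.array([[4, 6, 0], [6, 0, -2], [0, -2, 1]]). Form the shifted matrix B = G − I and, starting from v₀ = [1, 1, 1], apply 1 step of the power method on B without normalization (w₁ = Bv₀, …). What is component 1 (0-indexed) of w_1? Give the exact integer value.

B = G − I has rows (3, 6, 0); (6, -1, -2); (0, -2, 0)
w1 = Bv₀ = (3·1 + 6·1 + 0·1; 6·1 + (-1)·1 + (-2)·1; 0·1 + (-2)·1 + 0·1) = (9, 3, -2)
Requested component of w1: 3

3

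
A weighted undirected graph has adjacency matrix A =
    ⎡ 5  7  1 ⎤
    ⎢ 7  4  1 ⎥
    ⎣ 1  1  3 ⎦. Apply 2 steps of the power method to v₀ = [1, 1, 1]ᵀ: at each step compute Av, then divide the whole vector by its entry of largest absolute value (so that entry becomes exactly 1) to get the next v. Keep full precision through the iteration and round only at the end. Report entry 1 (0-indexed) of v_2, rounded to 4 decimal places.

Av0 = (13.00000, 12.00000, 5.00000); divide by 13.00000 → v1 = (1.00000, 0.92308, 0.38462)
Av1 = (11.84615, 11.07692, 3.07692); divide by 11.84615 → v2 = (1.00000, 0.93506, 0.25974)
Requested entry of v2: 144/154 = 0.9351

0.9351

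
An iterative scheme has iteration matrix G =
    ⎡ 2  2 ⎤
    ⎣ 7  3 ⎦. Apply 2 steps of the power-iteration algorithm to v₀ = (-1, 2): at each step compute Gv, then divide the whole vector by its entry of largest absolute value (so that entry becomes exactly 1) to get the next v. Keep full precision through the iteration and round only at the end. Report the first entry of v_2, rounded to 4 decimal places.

Gv0 = (2.00000, -1.00000); divide by 2.00000 → v1 = (1.00000, -0.50000)
Gv1 = (1.00000, 5.50000); divide by 5.50000 → v2 = (0.18182, 1.00000)
Requested entry of v2: 2/11 = 0.1818

0.1818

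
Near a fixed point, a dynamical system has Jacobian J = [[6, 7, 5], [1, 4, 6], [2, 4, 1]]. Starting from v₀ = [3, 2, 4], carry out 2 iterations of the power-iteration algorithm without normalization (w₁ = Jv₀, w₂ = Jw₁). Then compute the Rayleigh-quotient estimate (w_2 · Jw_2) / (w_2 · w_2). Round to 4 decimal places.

λ ≈ 11.2008

w1 = Jv₀ = (6·3 + 7·2 + 5·4; 1·3 + 4·2 + 6·4; 2·3 + 4·2 + 1·4) = (52, 35, 18)
w2 = Jw1 = (6·52 + 7·35 + 5·18; 1·52 + 4·35 + 6·18; 2·52 + 4·35 + 1·18) = (647, 300, 262)
Jw2 = (7292, 3419, 2756)
w2·Jw2 = 647·7292 + 300·3419 + 262·2756 = 6465696; w2·w2 = 647·647 + 300·300 + 262·262 = 577253
λ ≈ 6465696/577253 = 11.2008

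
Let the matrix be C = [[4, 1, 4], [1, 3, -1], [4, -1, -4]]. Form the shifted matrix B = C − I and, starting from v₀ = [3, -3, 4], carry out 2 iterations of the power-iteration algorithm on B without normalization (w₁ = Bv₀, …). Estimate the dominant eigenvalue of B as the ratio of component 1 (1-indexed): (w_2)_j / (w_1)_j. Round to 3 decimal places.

B = C − I has rows (3, 1, 4); (1, 2, -1); (4, -1, -5)
w1 = Bv₀ = (22, -7, -5)
w2 = Bw1 = (39, 13, 120)
Ratio: 39/22 = 1.773

μ ≈ 1.773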